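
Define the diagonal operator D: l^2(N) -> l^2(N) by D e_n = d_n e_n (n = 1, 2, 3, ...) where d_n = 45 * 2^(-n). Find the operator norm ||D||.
||D|| = 45/2 (attained at n = 1)

For D diagonal, ||D|| = sup_n |d_n|. The sequence d_n = 45 * 2^(-n) is positive and strictly decreasing (ratio 2^(-1) < 1), so the supremum is d_1 = 45/2. Hence ||D|| = 45/2.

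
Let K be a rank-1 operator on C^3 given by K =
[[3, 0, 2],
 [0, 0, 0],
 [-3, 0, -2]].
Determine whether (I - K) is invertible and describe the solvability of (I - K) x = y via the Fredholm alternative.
(I - K) is singular (det(I - K) = 0, i.e. 1 ∈ sigma(K)). (I - K) x = y is solvable iff y ⊥ ker((I - K)^*) = span{(3, 0, 2)}, i.e. iff 3y_1 + 2y_3 = 0. When solvable, the solutions are x = y + c·(1, 0, -1), c arbitrary (ker(I - K) = span{(1, 0, -1)}, dimension 1).

K has rank 1, so it is an outer product K = u v^T: every row of K is a multiple of one row vector. Reading off the entries, u = (1, 0, -1) and v = (3, 0, 2) (row i of K equals u_i·v^T). A rank-one matrix u v^T satisfies K u = u (v·u) and kills the (2)-dimensional subspace v^⊥, so its characteristic polynomial is lambda^2 (lambda - v·u) with v·u = tr K = 1. Hence the eigenvalues of I - K are 1 (multiplicity 2) and 1 - (1) = 0, so det(I - K) = 0. (Direct check: I - K =
[[-2, 0, -2],
 [0, 1, 0],
 [3, 0, 3]]
has determinant 0.) So 1 is an eigenvalue of K and (I - K) is not invertible. The finite-dimensional Fredholm alternative says: either (I - K) is invertible, or ker(I - K) ≠ {0} and then range(I - K) = ker((I - K)^*)^⊥, with dim ker(I - K) = dim ker((I - K)^*). We are in the second case, so we need both kernels. Kernel of I - K: (I - K) u = u - u (v·u) = u - u = 0, so ker(I - K) = span{u} = span{(1, 0, -1)} (it is exactly 1-dimensional because rank(I - K) = 2). Kernel of the adjoint: K is real, so (I - K)^* = I - K^T = I - v u^T, and (I - v u^T) v = v - v (u·v) = 0; hence ker((I - K)^*) = span{v} = span{(3, 0, 2)}. Therefore (I - K) x = y is solvable iff <y, v> = 0, i.e. iff 3y_1 + 2y_3 = 0. When this holds, K y = u (v·y) = 0, so (I - K) y = y and x = y is a particular solution; the full solution set is the line x = y + c·u = y + c·(1, 0, -1), c ∈ C.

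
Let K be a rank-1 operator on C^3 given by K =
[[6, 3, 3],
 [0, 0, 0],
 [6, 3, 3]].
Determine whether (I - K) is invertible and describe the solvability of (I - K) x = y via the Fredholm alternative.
(I - K) is invertible (det(I - K) = -8 ≠ 0), so for every y in C^3 the equation (I - K) x = y has a unique solution.

K has rank 1, so it is an outer product K = u v^T: every row of K is a multiple of one row vector. Reading off the entries, u = (3, 0, 3) and v = (2, 1, 1) (row i of K equals u_i·v^T). A rank-one matrix u v^T satisfies K u = u (v·u) and kills the (2)-dimensional subspace v^⊥, so its characteristic polynomial is lambda^2 (lambda - v·u) with v·u = tr K = 9. Hence the eigenvalues of I - K are 1 (multiplicity 2) and 1 - (9) = -8, so det(I - K) = -8. (Direct check: I - K =
[[-5, -3, -3],
 [0, 1, 0],
 [-6, -3, -2]]
has determinant -8.) The finite-dimensional Fredholm alternative says: either (I - K) is invertible, or ker(I - K) ≠ {0} and then range(I - K) = ker((I - K)^*)^⊥, with dim ker(I - K) = dim ker((I - K)^*). Since det(I - K) ≠ 0, 1 is not an eigenvalue of K and ker(I - K) = {0}, so we are in the first case: for every y there is a unique x = (I - K)^(-1) y. Explicitly, by the Sherman–Morrison formula, (I - u v^T)^(-1) = I + u v^T/(1 - v·u), i.e. (I - K)^(-1) = I + K/(-8).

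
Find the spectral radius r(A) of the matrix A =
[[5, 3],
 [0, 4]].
r(A) = 5

The eigenvalues of A are the roots of its characteristic polynomial. With M = A (coefficients from the trace and determinant):
  p(λ) = det(λ I - M) = λ^2 - 9λ + 20.
For λ^2 - 9λ + 20 the discriminant is 1. It is a perfect square (1^2), so the roots are rational: λ = (9 ± 1)/2 = 5, 4.
Thus the eigenvalues (to 4 decimals) are 5 (modulus 5); 4 (modulus 4). The spectral radius is the largest modulus: r(A) = 5. (Cross-check: r(A) ≤ ||A||_2 ≈ 6.3246; equality holds whenever A is normal, though it can also hold for some non-normal A.)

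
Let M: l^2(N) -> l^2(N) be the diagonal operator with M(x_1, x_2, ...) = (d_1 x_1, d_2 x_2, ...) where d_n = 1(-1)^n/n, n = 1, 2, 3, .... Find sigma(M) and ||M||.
sigma(M) = {1(-1)^n/n : n ≥ 1} ∪ {0}; ||M|| = 1

A bounded diagonal operator on l^2 with diagonal entries d_n has spectrum equal to the closure of {d_n : n ≥ 1}: every d_n is an eigenvalue (with eigenvector e_n), so {d_n} ⊂ sigma(M); the spectrum is closed, so its closure is too; and for lambda not in the closure, (M - lambda I) has bounded inverse (the diagonal entries 1/(d_n - lambda) are bounded). For our sequence d_n = 1(-1)^n/n, n = 1, 2, 3, ...:
  - {d_n} = {1(-1)^n/n : n ≥ 1}; the only limit point is 0
  - closure = {1(-1)^n/n : n ≥ 1} ∪ {0}
For the norm: a diagonal operator has ||M|| = sup_n |d_n|. Here |d_n| = 1/n is decreasing, so sup_n |d_n| = |d_1| = 1. So ||M|| = 1.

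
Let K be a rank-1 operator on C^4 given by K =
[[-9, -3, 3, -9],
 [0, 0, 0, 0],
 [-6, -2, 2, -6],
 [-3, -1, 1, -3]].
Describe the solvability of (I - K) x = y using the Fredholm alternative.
(I - K) is invertible (det(I - K) = 11 ≠ 0), so for every y in C^4 the equation (I - K) x = y has a unique solution.

K has rank 1, so it is an outer product K = u v^T: every row of K is a multiple of one row vector. Reading off the entries, u = (3, 0, 2, 1) and v = (-3, -1, 1, -3) (row i of K equals u_i·v^T). A rank-one matrix u v^T satisfies K u = u (v·u) and kills the (3)-dimensional subspace v^⊥, so its characteristic polynomial is lambda^3 (lambda - v·u) with v·u = tr K = -10. Hence the eigenvalues of I - K are 1 (multiplicity 3) and 1 - (-10) = 11, so det(I - K) = 11. (Direct check: I - K =
[[10, 3, -3, 9],
 [0, 1, 0, 0],
 [6, 2, -1, 6],
 [3, 1, -1, 4]]
has determinant 11.) The finite-dimensional Fredholm alternative says: either (I - K) is invertible, or ker(I - K) ≠ {0} and then range(I - K) = ker((I - K)^*)^⊥, with dim ker(I - K) = dim ker((I - K)^*). Since det(I - K) ≠ 0, 1 is not an eigenvalue of K and ker(I - K) = {0}, so we are in the first case: for every y there is a unique x = (I - K)^(-1) y. Explicitly, by the Sherman–Morrison formula, (I - u v^T)^(-1) = I + u v^T/(1 - v·u), i.e. (I - K)^(-1) = I + K/(11).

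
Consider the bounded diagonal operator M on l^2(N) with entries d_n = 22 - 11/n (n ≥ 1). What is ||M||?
||M|| = 22

For a diagonal operator on l^2 with entries d_n, ||M|| = sup_n |d_n|. Here d_1 = 11, d_2 = 33/2, ..., and d_n = 22 - 11/n increases monotonically toward 22. All terms lie in [11, 22), so |d_n| = d_n and the supremum is the limit 22, which is not attained by any individual d_n. Hence ||M|| = 22.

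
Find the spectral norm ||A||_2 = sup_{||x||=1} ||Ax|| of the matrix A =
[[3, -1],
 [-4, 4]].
||A||_2 = sqrt((42 + sqrt(1508))/2) ≈ 6.3574 (= sqrt(largest eigenvalue of A^T A))

||A||_2 = sigma_max(A) = sqrt(lambda_max(A^T A)). Form the symmetric matrix M = A^T A =
[[25, -19],
 [-19, 17]].
Its characteristic polynomial (trace, determinant of M give the coefficients) is
  p(λ) = det(λ I - M) = λ^2 - 42λ + 64.
For λ^2 - 42λ + 64 the discriminant is 1508. It is nonnegative but not a perfect square, so the roots are real and irrational: λ = (42 ± sqrt(1508))/2 ≈ 40.4165, 1.5835.
So the eigenvalues of A^T A are ≈ 1.5835, 40.4165 (all ≥ 0, as they must be for A^T A). The largest is λ_max = (42 + sqrt(1508))/2 ≈ 40.4165, hence ||A||_2 = sqrt(λ_max) = sqrt((42 + sqrt(1508))/2) ≈ 6.3574.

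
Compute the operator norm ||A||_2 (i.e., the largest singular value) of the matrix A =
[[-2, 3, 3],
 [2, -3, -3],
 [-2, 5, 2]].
||A||_2 = sqrt((77 + sqrt(5121))/2) ≈ 8.6186 (= sqrt(largest eigenvalue of A^T A))

||A||_2 = sigma_max(A) = sqrt(lambda_max(A^T A)). Form the symmetric matrix M = A^T A =
[[12, -22, -16],
 [-22, 43, 28],
 [-16, 28, 22]].
Its characteristic polynomial (trace, sum of principal 2x2 minors, determinant of M give the coefficients) is
  p(λ) = det(λ I - M) = λ^3 - 77λ^2 + 202λ.
The constant term is 0, so λ = 0 is a root. Dividing out λ leaves p(λ) = λ(λ^2 - 77λ + 202). For λ^2 - 77λ + 202 the discriminant is 5121. It is nonnegative but not a perfect square, so the roots are real and irrational: λ = (77 ± sqrt(5121))/2 ≈ 74.2806, 2.7194.
So the eigenvalues of A^T A are ≈ 0, 2.7194, 74.2806 (all ≥ 0, as they must be for A^T A). The largest is λ_max = (77 + sqrt(5121))/2 ≈ 74.2806, hence ||A||_2 = sqrt(λ_max) = sqrt((77 + sqrt(5121))/2) ≈ 8.6186.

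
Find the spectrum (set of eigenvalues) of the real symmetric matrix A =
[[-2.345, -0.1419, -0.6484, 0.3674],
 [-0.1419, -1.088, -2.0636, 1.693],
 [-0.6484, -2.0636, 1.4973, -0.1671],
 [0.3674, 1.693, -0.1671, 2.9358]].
sigma(A) ≈ {-3, -2, 2, 4}

A is real symmetric, so its spectrum consists of real eigenvalues. Expanding the characteristic polynomial of the displayed matrix gives
  det(λ I - A) = p(λ) = λ^4 + (-1)λ^3 + (-16)λ^2 + (4)λ + (48).
Solving p(λ) = 0 yields eigenvalues ≈ -3, -2, 2, 4. (A is shown rounded to 4 decimals, so these recover the underlying integer eigenvalues to within that precision.)
Verification: the trace of A = 1 equals the sum of eigenvalues 1, and det(A) ≈ 47.9993 matches the eigenvalue product 48.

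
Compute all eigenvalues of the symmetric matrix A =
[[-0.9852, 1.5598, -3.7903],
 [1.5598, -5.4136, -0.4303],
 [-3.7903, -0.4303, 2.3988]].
sigma(A) ≈ {-6, -3, 5}

A is real symmetric, so its spectrum consists of real eigenvalues. Expanding the characteristic polynomial of the displayed matrix gives
  det(λ I - A) = p(λ) = λ^3 + (4)λ^2 + (-27)λ + (-90.0019).
Solving p(λ) = 0 yields eigenvalues ≈ -6, -3, 5. (A is shown rounded to 4 decimals, so these recover the underlying integer eigenvalues to within that precision.)
Verification: the trace of A = -4 equals the sum of eigenvalues -4, and det(A) ≈ 90.0019 matches the eigenvalue product 90.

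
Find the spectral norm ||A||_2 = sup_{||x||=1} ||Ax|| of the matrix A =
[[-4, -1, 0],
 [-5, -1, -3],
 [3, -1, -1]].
||A||_2 ≈ 7.3649 (= sqrt(largest eigenvalue of A^T A))

||A||_2 = sigma_max(A) = sqrt(lambda_max(A^T A)). Form the symmetric matrix M = A^T A =
[[50, 6, 12],
 [6, 3, 4],
 [12, 4, 10]].
Its characteristic polynomial (trace, sum of principal 2x2 minors, determinant of M give the coefficients) is
  p(λ) = det(λ I - M) = λ^3 - 63λ^2 + 484λ - 484.
No integer candidate from the rational root theorem (±divisors of 484) is a root, so the roots are irrational. The cubic discriminant is Δ = 251472848 > 0, so there are three distinct real roots. p(1) = -62 and p(2) = 240 have opposite signs, so a root lies in (1, 2); Newton's method refines it to λ ≈ 1.1769. p(7) = 160 and p(8) = -132 have opposite signs, so a root lies in (7, 8); Newton's method refines it to λ ≈ 7.5816. p(54) = -592 and p(55) = 1936 have opposite signs, so a root lies in (54, 55); Newton's method refines it to λ ≈ 54.2414. Check (Vieta): the three roots sum to 63, matching tr M = 63.
So the eigenvalues of A^T A are ≈ 1.1769, 7.5816, 54.2414 (all ≥ 0, as they must be for A^T A). The largest is λ_max ≈ 54.2414, hence ||A||_2 = sqrt(λ_max) ≈ 7.3649.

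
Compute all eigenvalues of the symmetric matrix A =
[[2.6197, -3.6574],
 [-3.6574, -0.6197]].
sigma(A) ≈ {-3, 5}

A is real symmetric, so its spectrum consists of real eigenvalues. Expanding the characteristic polynomial of the displayed matrix gives
  det(λ I - A) = p(λ) = λ^2 + (-2)λ + (-15).
Solving p(λ) = 0 yields eigenvalues ≈ -3, 5. (A is shown rounded to 4 decimals, so these recover the underlying integer eigenvalues to within that precision.)
Verification: the trace of A = 2 equals the sum of eigenvalues 2, and det(A) ≈ -15.0000 matches the eigenvalue product -15.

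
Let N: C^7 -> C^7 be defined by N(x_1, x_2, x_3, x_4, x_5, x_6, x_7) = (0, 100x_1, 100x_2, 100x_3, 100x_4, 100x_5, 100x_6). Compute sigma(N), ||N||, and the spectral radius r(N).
sigma(N) = {0}; ||N|| = 100; r(N) = 0. (N is nilpotent with N^7 = 0.)

On C^7, N is a strictly lower-triangular matrix with 100 on the subdiagonal and zeros elsewhere, so its characteristic polynomial is lambda^7 and every eigenvalue is 0: sigma(N) = {0}. For the operator norm, N e_i = 100e_{i+1} for i = 1, ..., 6 and N e_7 = 0, so the singular values of N are 100 (with multiplicity 6) and 0; hence ||N|| = 100. The spectral radius r(N) = max|lambda| = 0. Note ||N|| > r(N) — characteristic of non-normal nilpotent operators. Indeed N^7 = 0.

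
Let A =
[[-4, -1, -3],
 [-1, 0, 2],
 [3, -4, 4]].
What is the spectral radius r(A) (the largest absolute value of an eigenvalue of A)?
r(A) ≈ 3.7798

The eigenvalues of A are the roots of its characteristic polynomial. With M = A (coefficients from the trace, the sum of principal 2x2 minors, and det A):
  p(λ) = det(λ I - M) = λ^3 + 54.
No integer candidate from the rational root theorem (±divisors of 54) is a root, so the roots are irrational. The cubic discriminant is Δ = -78732 < 0, so there is one real root and a complex-conjugate pair. p(-4) = -10 and p(-3) = 27 have opposite signs, so a root lies in (-4, -3); Newton's method refines it to λ ≈ -3.7798. Dividing out (λ - (-3.7798)) leaves approximately λ^2 - 3.7798λ + 14.2866. For λ^2 - 3.7798λ + 14.2866 the discriminant is -42.8598. It is negative, so the remaining roots are the complex-conjugate pair λ ≈ 1.8899 ± 3.2734i. Their product equals the constant term, so |λ|^2 ≈ 14.2866 and |λ| ≈ 3.7798.
Thus the eigenvalues (to 4 decimals) are -3.7798 (modulus 3.7798); 1.8899 ± 3.2734i (modulus 3.7798). The spectral radius is the largest modulus: r(A) ≈ 3.7798. (Cross-check: r(A) ≤ ||A||_2 ≈ 7.4436; equality holds whenever A is normal, though it can also hold for some non-normal A.)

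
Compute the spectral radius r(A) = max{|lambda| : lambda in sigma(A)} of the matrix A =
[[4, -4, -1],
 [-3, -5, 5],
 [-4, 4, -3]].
r(A) ≈ 8.4724

The eigenvalues of A are the roots of its characteristic polynomial. With M = A (coefficients from the trace, the sum of principal 2x2 minors, and det A):
  p(λ) = det(λ I - M) = λ^3 + 4λ^2 - 53λ - 128.
No integer candidate from the rational root theorem (±divisors of 128) is a root, so the roots are irrational. The cubic discriminant is Δ = 719300 > 0, so there are three distinct real roots. p(-9) = -56 and p(-8) = 40 have opposite signs, so a root lies in (-9, -8); Newton's method refines it to λ ≈ -8.4724. p(-3) = 40 and p(-2) = -14 have opposite signs, so a root lies in (-3, -2); Newton's method refines it to λ ≈ -2.248. p(6) = -86 and p(7) = 40 have opposite signs, so a root lies in (6, 7); Newton's method refines it to λ ≈ 6.7205. Check (Vieta): the three roots sum to -4, matching tr M = -4.
Thus the eigenvalues (to 4 decimals) are -8.4724 (modulus 8.4724); -2.248 (modulus 2.248); 6.7205 (modulus 6.7205). The spectral radius is the largest modulus: r(A) ≈ 8.4724. (Cross-check: r(A) ≤ ||A||_2 ≈ 9.1218; equality holds whenever A is normal, though it can also hold for some non-normal A.)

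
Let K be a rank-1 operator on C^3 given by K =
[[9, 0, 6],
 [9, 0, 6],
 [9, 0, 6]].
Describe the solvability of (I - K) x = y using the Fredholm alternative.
(I - K) is invertible (det(I - K) = -14 ≠ 0), so for every y in C^3 the equation (I - K) x = y has a unique solution.

K has rank 1, so it is an outer product K = u v^T: every row of K is a multiple of one row vector. Reading off the entries, u = (-3, -3, -3) and v = (-3, 0, -2) (row i of K equals u_i·v^T). A rank-one matrix u v^T satisfies K u = u (v·u) and kills the (2)-dimensional subspace v^⊥, so its characteristic polynomial is lambda^2 (lambda - v·u) with v·u = tr K = 15. Hence the eigenvalues of I - K are 1 (multiplicity 2) and 1 - (15) = -14, so det(I - K) = -14. (Direct check: I - K =
[[-8, 0, -6],
 [-9, 1, -6],
 [-9, 0, -5]]
has determinant -14.) The finite-dimensional Fredholm alternative says: either (I - K) is invertible, or ker(I - K) ≠ {0} and then range(I - K) = ker((I - K)^*)^⊥, with dim ker(I - K) = dim ker((I - K)^*). Since det(I - K) ≠ 0, 1 is not an eigenvalue of K and ker(I - K) = {0}, so we are in the first case: for every y there is a unique x = (I - K)^(-1) y. Explicitly, by the Sherman–Morrison formula, (I - u v^T)^(-1) = I + u v^T/(1 - v·u), i.e. (I - K)^(-1) = I + K/(-14).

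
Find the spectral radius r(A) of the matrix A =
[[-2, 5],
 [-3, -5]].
r(A) = 5

The eigenvalues of A are the roots of its characteristic polynomial. With M = A (coefficients from the trace and determinant):
  p(λ) = det(λ I - M) = λ^2 + 7λ + 25.
For λ^2 + 7λ + 25 the discriminant is -51. It is negative, so the roots are the complex-conjugate pair λ = -7/2 ± (sqrt(51)/2) i ≈ -3.5 ± 3.5707i. For a conjugate pair the product of the roots equals the constant term, so |λ|^2 = 25 and |λ| = sqrt(25) = 5.
Thus the eigenvalues (to 4 decimals) are -3.5 ± 3.5707i (modulus 5). The spectral radius is the largest modulus: r(A) = 5. (Cross-check: r(A) ≤ ||A||_2 ≈ 7.1178; equality holds whenever A is normal, though it can also hold for some non-normal A.)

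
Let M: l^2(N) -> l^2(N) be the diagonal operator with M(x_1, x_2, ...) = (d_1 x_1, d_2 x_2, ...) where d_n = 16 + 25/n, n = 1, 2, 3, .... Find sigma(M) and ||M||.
sigma(M) = {16 + 25/n : n ≥ 1} ∪ {16}; ||M|| = 41

A bounded diagonal operator on l^2 with diagonal entries d_n has spectrum equal to the closure of {d_n : n ≥ 1}: every d_n is an eigenvalue (with eigenvector e_n), so {d_n} ⊂ sigma(M); the spectrum is closed, so its closure is too; and for lambda not in the closure, (M - lambda I) has bounded inverse (the diagonal entries 1/(d_n - lambda) are bounded). For our sequence d_n = 16 + 25/n, n = 1, 2, 3, ...:
  - {d_n} = {16 + 25/n : n ≥ 1}; the only limit point is 16
  - closure = {16 + 25/n : n ≥ 1} ∪ {16}
For the norm: a diagonal operator has ||M|| = sup_n |d_n|. Here d_n = 16 + 25/n is positive and decreasing, so sup_n |d_n| = d_1 = 16 + 25 = 41. So ||M|| = 41.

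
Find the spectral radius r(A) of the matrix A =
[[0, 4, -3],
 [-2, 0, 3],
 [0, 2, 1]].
r(A) ≈ 2.8144

The eigenvalues of A are the roots of its characteristic polynomial. With M = A (coefficients from the trace, the sum of principal 2x2 minors, and det A):
  p(λ) = det(λ I - M) = λ^3 - λ^2 + 2λ - 20.
No integer candidate from the rational root theorem (±divisors of 20) is a root, so the roots are irrational. The cubic discriminant is Δ = -10188 < 0, so there is one real root and a complex-conjugate pair. p(2) = -12 and p(3) = 4 have opposite signs, so a root lies in (2, 3); Newton's method refines it to λ ≈ 2.8144. Dividing out (λ - (2.8144)) leaves approximately λ^2 + 1.8144λ + 7.1064. For λ^2 + 1.8144λ + 7.1064 the discriminant is -25.1335. It is negative, so the remaining roots are the complex-conjugate pair λ ≈ -0.9072 ± 2.5067i. Their product equals the constant term, so |λ|^2 ≈ 7.1064 and |λ| ≈ 2.6658.
Thus the eigenvalues (to 4 decimals) are 2.8144 (modulus 2.8144); -0.9072 ± 2.5067i (modulus 2.6658). The spectral radius is the largest modulus: r(A) ≈ 2.8144. (Cross-check: r(A) ≤ ||A||_2 ≈ 5.4945; equality holds whenever A is normal, though it can also hold for some non-normal A.)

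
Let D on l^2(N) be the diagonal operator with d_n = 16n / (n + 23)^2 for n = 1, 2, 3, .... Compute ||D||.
||D|| = 4/23 (attained at n = 23)

For D diagonal, ||D|| = sup_n |d_n|. Treat f(x) = 16x / (x + 23)^2 for real x > 0. By the quotient rule, f'(x) = 16(23 - x)/(x + 23)^3, which is positive for x < 23 and negative for x > 23. So f has a unique maximum at x = 23, and since 23 is a positive integer, the supremum over n ≥ 1 is attained at n = 23: d_23 = 16·23/(23 + 23)^2 = 16·23/2116 = 4/23. Hence ||D|| = 4/23.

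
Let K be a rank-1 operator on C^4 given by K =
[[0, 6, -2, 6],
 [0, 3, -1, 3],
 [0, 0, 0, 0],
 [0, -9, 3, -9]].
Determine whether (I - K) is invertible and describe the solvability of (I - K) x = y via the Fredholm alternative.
(I - K) is invertible (det(I - K) = 7 ≠ 0), so for every y in C^4 the equation (I - K) x = y has a unique solution.

K has rank 1, so it is an outer product K = u v^T: every row of K is a multiple of one row vector. Reading off the entries, u = (-2, -1, 0, 3) and v = (0, -3, 1, -3) (row i of K equals u_i·v^T). A rank-one matrix u v^T satisfies K u = u (v·u) and kills the (3)-dimensional subspace v^⊥, so its characteristic polynomial is lambda^3 (lambda - v·u) with v·u = tr K = -6. Hence the eigenvalues of I - K are 1 (multiplicity 3) and 1 - (-6) = 7, so det(I - K) = 7. (Direct check: I - K =
[[1, -6, 2, -6],
 [0, -2, 1, -3],
 [0, 0, 1, 0],
 [0, 9, -3, 10]]
has determinant 7.) The finite-dimensional Fredholm alternative says: either (I - K) is invertible, or ker(I - K) ≠ {0} and then range(I - K) = ker((I - K)^*)^⊥, with dim ker(I - K) = dim ker((I - K)^*). Since det(I - K) ≠ 0, 1 is not an eigenvalue of K and ker(I - K) = {0}, so we are in the first case: for every y there is a unique x = (I - K)^(-1) y. Explicitly, by the Sherman–Morrison formula, (I - u v^T)^(-1) = I + u v^T/(1 - v·u), i.e. (I - K)^(-1) = I + K/(7).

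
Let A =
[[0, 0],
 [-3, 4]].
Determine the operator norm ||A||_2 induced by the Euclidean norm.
||A||_2 = 5 (= sqrt(largest eigenvalue of A^T A))

||A||_2 = sigma_max(A) = sqrt(lambda_max(A^T A)). Form the symmetric matrix M = A^T A =
[[9, -12],
 [-12, 16]].
Its characteristic polynomial (trace, determinant of M give the coefficients) is
  p(λ) = det(λ I - M) = λ^2 - 25λ.
For λ^2 - 25λ the discriminant is 625. It is a perfect square (25^2), so the roots are rational: λ = (25 ± 25)/2 = 25, 0.
So the eigenvalues of A^T A are ≈ 0, 25 (all ≥ 0, as they must be for A^T A). The largest is λ_max = 25, hence ||A||_2 = sqrt(λ_max) = 5.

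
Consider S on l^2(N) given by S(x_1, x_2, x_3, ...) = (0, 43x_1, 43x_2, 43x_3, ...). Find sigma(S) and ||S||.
sigma(S) = closed disk {z in C : |z| ≤ 43}; ||S|| = 43

Note S = 43·U where U is the unit right shift (U x)_k = x_{k-1} (with x_0 := 0); so ||S|| = 43||U|| and sigma(S) = 43·sigma(U). ||S x||^2 = sum_{k≥1} |43x_k|^2 = 1849||x||^2, so ||S|| = 43 and sigma(S) ⊂ {|z| ≤ 43}. For any |lambda| < 43, the equation (S - lambda I) x = 0 forces x_1 = 0, then 43x_k = lambda x_{k+1} ⇒ x = 0, so S has no eigenvalues. But (S - lambda I) is not surjective for |lambda| < 43: solving (S - lambda I) x = e_1 would require x_n proportional to (lambda/43)^(-n), which is not in l^2. So every |lambda| < 43 lies in the residual spectrum. The boundary |lambda| = 43 is in the approximate point spectrum (the spectrum is closed). Hence sigma(S) is the closed disk of radius 43.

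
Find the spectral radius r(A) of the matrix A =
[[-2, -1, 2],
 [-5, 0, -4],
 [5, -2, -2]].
r(A) = (1 + sqrt(89))/2 ≈ 5.217

The eigenvalues of A are the roots of its characteristic polynomial. With M = A (coefficients from the trace, the sum of principal 2x2 minors, and det A):
  p(λ) = det(λ I - M) = λ^3 + 4λ^2 - 19λ - 66.
By the rational root theorem any rational root is an integer divisor of 66. Testing λ = -3: p(-3) = -27 + 36 + 57 - 66 = 0, so λ = -3 is a root. Dividing out (λ + 3) leaves p(λ) = (λ + 3)(λ^2 + λ - 22). For λ^2 + λ - 22 the discriminant is 89. It is nonnegative but not a perfect square, so the roots are real and irrational: λ = (-1 ± sqrt(89))/2 ≈ 4.217, -5.217.
Thus the eigenvalues (to 4 decimals) are 4.217 (modulus 4.217); -5.217 (modulus 5.217); -3 (modulus 3). The spectral radius is the largest modulus: r(A) = (1 + sqrt(89))/2 ≈ 5.217. (Cross-check: r(A) ≤ ||A||_2 ≈ 7.5003; equality holds whenever A is normal, though it can also hold for some non-normal A.)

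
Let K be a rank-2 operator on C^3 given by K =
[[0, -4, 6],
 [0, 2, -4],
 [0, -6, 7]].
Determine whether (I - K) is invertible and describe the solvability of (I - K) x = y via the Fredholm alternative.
(I - K) is invertible (det(I - K) = -18 ≠ 0), so for every y in C^3 the equation (I - K) x = y has a unique solution.

K has rank 2 and factors as K = U V^T = u1 v1^T + u2 v2^T with u1 = (-2, 2, -1), v1 = (0, 2, -3), u2 = (0, -1, -2), v2 = (0, 2, -2) (multiplying out reproduces the displayed K). The nonzero eigenvalues of U V^T coincide with those of the 2 x 2 matrix G = V^T U = [[v1·u1, v1·u2], [v2·u1, v2·u2]] = [[7, 4], [6, 2]], and by the Sylvester determinant identity det(I_3 - U V^T) = det(I_2 - V^T U) = det([[-6, -4], [-6, -1]]) = (-6)(-1) - (-4)(-6) = -18. (Direct check: I - K =
[[1, 4, -6],
 [0, -1, 4],
 [0, 6, -6]]
has determinant -18.) The finite-dimensional Fredholm alternative says: either (I - K) is invertible, or ker(I - K) ≠ {0} and then range(I - K) = ker((I - K)^*)^⊥, with dim ker(I - K) = dim ker((I - K)^*). Since det(I - K) ≠ 0, 1 is not an eigenvalue of K and ker(I - K) = {0}, so we are in the first case: for every y there is a unique x = (I - K)^(-1) y. (Explicitly, by the Woodbury identity, (I - U V^T)^(-1) = I + U (I_2 - G)^(-1) V^T.)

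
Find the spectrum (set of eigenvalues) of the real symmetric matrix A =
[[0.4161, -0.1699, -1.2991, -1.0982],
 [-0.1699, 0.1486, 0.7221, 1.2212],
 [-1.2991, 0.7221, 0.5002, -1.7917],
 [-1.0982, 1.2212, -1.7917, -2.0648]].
sigma(A) ≈ {-4, 0, 1, 2}

A is real symmetric, so its spectrum consists of real eigenvalues. Expanding the characteristic polynomial of the displayed matrix gives
  det(λ I - A) = p(λ) = λ^4 + (1)λ^3 + (-10)λ^2 + (8)λ + (0).
Solving p(λ) = 0 yields eigenvalues ≈ -4, 0, 1, 2. (A is shown rounded to 4 decimals, so these recover the underlying integer eigenvalues to within that precision.)
Verification: the trace of A = -1 equals the sum of eigenvalues -1, and det(A) ≈ -0.0006 matches the eigenvalue product 0.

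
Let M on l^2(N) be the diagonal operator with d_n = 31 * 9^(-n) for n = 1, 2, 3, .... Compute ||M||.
||M|| = 31/9 (attained at n = 1)

For M diagonal, ||M|| = sup_n |d_n|. The sequence d_n = 31 * 9^(-n) is positive and strictly decreasing (ratio 9^(-1) < 1), so the supremum is d_1 = 31/9. Hence ||M|| = 31/9.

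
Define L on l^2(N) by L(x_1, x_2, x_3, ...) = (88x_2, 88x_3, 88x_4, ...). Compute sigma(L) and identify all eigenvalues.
sigma(L) = closed disk {z in C : |z| ≤ 88}; sigma_p(L) = open disk {z in C : |z| < 88}

Note L = 88·V where V is the unit left shift (V x)_k = x_{k+1}; so sigma(L) = 88·sigma(V) and ||L|| = 88||V||. ||L x||^2 = 7744sum_{k≥2} |x_k|^2 ≤ 7744||x||^2, with equality on {x : x_1 = 0}, so ||L|| = 88. For any lambda with |lambda| < 88, set r = lambda/88 (|r| < 1); the vector x = (1, r, r^2, ...) is in l^2 and satisfies L x = 88(r, r^2, ...) = lambda x, so lambda is an eigenvalue. On the boundary |lambda| = 88 the geometric series diverges, so no l^2 eigenvector exists, but these lambda lie in the approximate point spectrum. Hence sigma(L) is the closed disk of radius 88 and sigma_p(L) is the open disk.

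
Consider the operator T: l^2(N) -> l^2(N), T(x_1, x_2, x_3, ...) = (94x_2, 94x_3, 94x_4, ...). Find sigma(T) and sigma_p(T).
sigma(T) = closed disk {z in C : |z| ≤ 94}; sigma_p(T) = open disk {z in C : |z| < 94}

Note T = 94·V where V is the unit left shift (V x)_k = x_{k+1}; so sigma(T) = 94·sigma(V) and ||T|| = 94||V||. ||T x||^2 = 8836sum_{k≥2} |x_k|^2 ≤ 8836||x||^2, with equality on {x : x_1 = 0}, so ||T|| = 94. For any lambda with |lambda| < 94, set r = lambda/94 (|r| < 1); the vector x = (1, r, r^2, ...) is in l^2 and satisfies T x = 94(r, r^2, ...) = lambda x, so lambda is an eigenvalue. On the boundary |lambda| = 94 the geometric series diverges, so no l^2 eigenvector exists, but these lambda lie in the approximate point spectrum. Hence sigma(T) is the closed disk of radius 94 and sigma_p(T) is the open disk.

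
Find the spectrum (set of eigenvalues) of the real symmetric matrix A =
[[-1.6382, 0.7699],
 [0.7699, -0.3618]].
sigma(A) ≈ {-2, 0}

A is real symmetric, so its spectrum consists of real eigenvalues. Expanding the characteristic polynomial of the displayed matrix gives
  det(λ I - A) = p(λ) = λ^2 + (2)λ + (0).
Solving p(λ) = 0 yields eigenvalues ≈ -2, 0. (A is shown rounded to 4 decimals, so these recover the underlying integer eigenvalues to within that precision.)
Verification: the trace of A = -2 equals the sum of eigenvalues -2, and det(A) ≈ -0.0000 matches the eigenvalue product 0.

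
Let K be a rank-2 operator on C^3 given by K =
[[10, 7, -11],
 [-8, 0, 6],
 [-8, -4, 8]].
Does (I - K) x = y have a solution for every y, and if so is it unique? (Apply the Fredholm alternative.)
(I - K) is invertible (det(I - K) = 55 ≠ 0), so for every y in C^3 the equation (I - K) x = y has a unique solution.

K has rank 2 and factors as K = U V^T = u1 v1^T + u2 v2^T with u1 = (-3, 1, 2), v1 = (-2, -3, 3), u2 = (-2, 3, 2), v2 = (-2, 1, 1) (multiplying out reproduces the displayed K). The nonzero eigenvalues of U V^T coincide with those of the 2 x 2 matrix G = V^T U = [[v1·u1, v1·u2], [v2·u1, v2·u2]] = [[9, 1], [9, 9]], and by the Sylvester determinant identity det(I_3 - U V^T) = det(I_2 - V^T U) = det([[-8, -1], [-9, -8]]) = (-8)(-8) - (-1)(-9) = 55. (Direct check: I - K =
[[-9, -7, 11],
 [8, 1, -6],
 [8, 4, -7]]
has determinant 55.) The finite-dimensional Fredholm alternative says: either (I - K) is invertible, or ker(I - K) ≠ {0} and then range(I - K) = ker((I - K)^*)^⊥, with dim ker(I - K) = dim ker((I - K)^*). Since det(I - K) ≠ 0, 1 is not an eigenvalue of K and ker(I - K) = {0}, so we are in the first case: for every y there is a unique x = (I - K)^(-1) y. (Explicitly, by the Woodbury identity, (I - U V^T)^(-1) = I + U (I_2 - G)^(-1) V^T.)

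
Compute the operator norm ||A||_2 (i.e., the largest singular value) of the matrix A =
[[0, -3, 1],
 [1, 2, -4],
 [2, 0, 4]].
||A||_2 ≈ 6.1737 (= sqrt(largest eigenvalue of A^T A))

||A||_2 = sigma_max(A) = sqrt(lambda_max(A^T A)). Form the symmetric matrix M = A^T A =
[[5, 2, 4],
 [2, 13, -11],
 [4, -11, 33]].
Its characteristic polynomial (trace, sum of principal 2x2 minors, determinant of M give the coefficients) is
  p(λ) = det(λ I - M) = λ^3 - 51λ^2 + 518λ - 1024.
No integer candidate from the rational root theorem (±divisors of 1024) is a root, so the roots are irrational. The cubic discriminant is Δ = 57229924 > 0, so there are three distinct real roots. p(2) = -184 and p(3) = 98 have opposite signs, so a root lies in (2, 3); Newton's method refines it to λ ≈ 2.6161. p(10) = 56 and p(11) = -166 have opposite signs, so a root lies in (10, 11); Newton's method refines it to λ ≈ 10.2698. p(38) = -112 and p(39) = 926 have opposite signs, so a root lies in (38, 39); Newton's method refines it to λ ≈ 38.1141. Check (Vieta): the three roots sum to 51, matching tr M = 51.
So the eigenvalues of A^T A are ≈ 2.6161, 10.2698, 38.1141 (all ≥ 0, as they must be for A^T A). The largest is λ_max ≈ 38.1141, hence ||A||_2 = sqrt(λ_max) ≈ 6.1737.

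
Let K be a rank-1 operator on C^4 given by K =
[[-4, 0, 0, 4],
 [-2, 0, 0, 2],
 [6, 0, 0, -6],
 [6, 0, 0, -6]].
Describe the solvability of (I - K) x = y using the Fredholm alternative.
(I - K) is invertible (det(I - K) = 11 ≠ 0), so for every y in C^4 the equation (I - K) x = y has a unique solution.

K has rank 1, so it is an outer product K = u v^T: every row of K is a multiple of one row vector. Reading off the entries, u = (2, 1, -3, -3) and v = (-2, 0, 0, 2) (row i of K equals u_i·v^T). A rank-one matrix u v^T satisfies K u = u (v·u) and kills the (3)-dimensional subspace v^⊥, so its characteristic polynomial is lambda^3 (lambda - v·u) with v·u = tr K = -10. Hence the eigenvalues of I - K are 1 (multiplicity 3) and 1 - (-10) = 11, so det(I - K) = 11. (Direct check: I - K =
[[5, 0, 0, -4],
 [2, 1, 0, -2],
 [-6, 0, 1, 6],
 [-6, 0, 0, 7]]
has determinant 11.) The finite-dimensional Fredholm alternative says: either (I - K) is invertible, or ker(I - K) ≠ {0} and then range(I - K) = ker((I - K)^*)^⊥, with dim ker(I - K) = dim ker((I - K)^*). Since det(I - K) ≠ 0, 1 is not an eigenvalue of K and ker(I - K) = {0}, so we are in the first case: for every y there is a unique x = (I - K)^(-1) y. Explicitly, by the Sherman–Morrison formula, (I - u v^T)^(-1) = I + u v^T/(1 - v·u), i.e. (I - K)^(-1) = I + K/(11).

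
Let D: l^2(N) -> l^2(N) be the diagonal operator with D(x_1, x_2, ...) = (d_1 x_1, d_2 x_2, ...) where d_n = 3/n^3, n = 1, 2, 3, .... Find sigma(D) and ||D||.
sigma(D) = {3/n^3 : n ≥ 1} ∪ {0}; ||D|| = 3

A bounded diagonal operator on l^2 with diagonal entries d_n has spectrum equal to the closure of {d_n : n ≥ 1}: every d_n is an eigenvalue (with eigenvector e_n), so {d_n} ⊂ sigma(D); the spectrum is closed, so its closure is too; and for lambda not in the closure, (D - lambda I) has bounded inverse (the diagonal entries 1/(d_n - lambda) are bounded). For our sequence d_n = 3/n^3, n = 1, 2, 3, ...:
  - {d_n} = {3/n^3 : n ≥ 1}; the only limit point is 0
  - closure = {3/n^3 : n ≥ 1} ∪ {0}
For the norm: a diagonal operator has ||D|| = sup_n |d_n|. Here d_n = 3/n^3 is positive and decreasing, so sup_n |d_n| = d_1 = 3. So ||D|| = 3.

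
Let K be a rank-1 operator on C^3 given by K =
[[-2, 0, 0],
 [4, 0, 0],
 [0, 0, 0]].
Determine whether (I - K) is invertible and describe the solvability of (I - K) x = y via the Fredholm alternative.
(I - K) is invertible (det(I - K) = 3 ≠ 0), so for every y in C^3 the equation (I - K) x = y has a unique solution.

K has rank 1, so it is an outer product K = u v^T: every row of K is a multiple of one row vector. Reading off the entries, u = (-1, 2, 0) and v = (2, 0, 0) (row i of K equals u_i·v^T). A rank-one matrix u v^T satisfies K u = u (v·u) and kills the (2)-dimensional subspace v^⊥, so its characteristic polynomial is lambda^2 (lambda - v·u) with v·u = tr K = -2. Hence the eigenvalues of I - K are 1 (multiplicity 2) and 1 - (-2) = 3, so det(I - K) = 3. (Direct check: I - K =
[[3, 0, 0],
 [-4, 1, 0],
 [0, 0, 1]]
has determinant 3.) The finite-dimensional Fredholm alternative says: either (I - K) is invertible, or ker(I - K) ≠ {0} and then range(I - K) = ker((I - K)^*)^⊥, with dim ker(I - K) = dim ker((I - K)^*). Since det(I - K) ≠ 0, 1 is not an eigenvalue of K and ker(I - K) = {0}, so we are in the first case: for every y there is a unique x = (I - K)^(-1) y. Explicitly, by the Sherman–Morrison formula, (I - u v^T)^(-1) = I + u v^T/(1 - v·u), i.e. (I - K)^(-1) = I + K/(3).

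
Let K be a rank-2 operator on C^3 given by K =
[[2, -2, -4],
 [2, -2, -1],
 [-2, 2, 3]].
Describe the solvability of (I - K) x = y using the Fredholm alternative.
(I - K) is invertible (det(I - K) = -8 ≠ 0), so for every y in C^3 the equation (I - K) x = y has a unique solution.

K has rank 2 and factors as K = U V^T = u1 v1^T + u2 v2^T with u1 = (2, -1, -1), v1 = (0, 0, -1), u2 = (2, 2, -2), v2 = (1, -1, -1) (multiplying out reproduces the displayed K). The nonzero eigenvalues of U V^T coincide with those of the 2 x 2 matrix G = V^T U = [[v1·u1, v1·u2], [v2·u1, v2·u2]] = [[1, 2], [4, 2]], and by the Sylvester determinant identity det(I_3 - U V^T) = det(I_2 - V^T U) = det([[0, -2], [-4, -1]]) = (0)(-1) - (-2)(-4) = -8. (Direct check: I - K =
[[-1, 2, 4],
 [-2, 3, 1],
 [2, -2, -2]]
has determinant -8.) The finite-dimensional Fredholm alternative says: either (I - K) is invertible, or ker(I - K) ≠ {0} and then range(I - K) = ker((I - K)^*)^⊥, with dim ker(I - K) = dim ker((I - K)^*). Since det(I - K) ≠ 0, 1 is not an eigenvalue of K and ker(I - K) = {0}, so we are in the first case: for every y there is a unique x = (I - K)^(-1) y. (Explicitly, by the Woodbury identity, (I - U V^T)^(-1) = I + U (I_2 - G)^(-1) V^T.)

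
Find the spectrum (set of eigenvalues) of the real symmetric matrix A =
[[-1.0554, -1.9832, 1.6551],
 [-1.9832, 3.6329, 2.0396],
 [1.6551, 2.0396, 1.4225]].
sigma(A) ≈ {-3, 2, 5}

A is real symmetric, so its spectrum consists of real eigenvalues. Expanding the characteristic polynomial of the displayed matrix gives
  det(λ I - A) = p(λ) = λ^3 + (-4)λ^2 + (-11)λ + (30).
Solving p(λ) = 0 yields eigenvalues ≈ -3, 2, 5. (A is shown rounded to 4 decimals, so these recover the underlying integer eigenvalues to within that precision.)
Verification: the trace of A = 4 equals the sum of eigenvalues 4, and det(A) ≈ -29.9998 matches the eigenvalue product -30.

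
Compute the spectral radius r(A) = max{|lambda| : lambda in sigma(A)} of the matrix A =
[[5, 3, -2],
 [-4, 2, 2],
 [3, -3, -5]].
r(A) ≈ 4.4758

The eigenvalues of A are the roots of its characteristic polynomial. With M = A (coefficients from the trace, the sum of principal 2x2 minors, and det A):
  p(λ) = det(λ I - M) = λ^3 - 2λ^2 - λ + 74.
No integer candidate from the rational root theorem (±divisors of 74) is a root, so the roots are irrational. The cubic discriminant is Δ = -142812 < 0, so there is one real root and a complex-conjugate pair. p(-4) = -18 and p(-3) = 32 have opposite signs, so a root lies in (-4, -3); Newton's method refines it to λ ≈ -3.6939. Dividing out (λ - (-3.6939)) leaves approximately λ^2 - 5.6939λ + 20.0329. For λ^2 - 5.6939λ + 20.0329 the discriminant is -47.7109. It is negative, so the remaining roots are the complex-conjugate pair λ ≈ 2.847 ± 3.4537i. Their product equals the constant term, so |λ|^2 ≈ 20.0329 and |λ| ≈ 4.4758.
Thus the eigenvalues (to 4 decimals) are -3.6939 (modulus 3.6939); 2.847 ± 3.4537i (modulus 4.4758). The spectral radius is the largest modulus: r(A) ≈ 4.4758. (Cross-check: r(A) ≤ ||A||_2 ≈ 8.7898; equality holds whenever A is normal, though it can also hold for some non-normal A.)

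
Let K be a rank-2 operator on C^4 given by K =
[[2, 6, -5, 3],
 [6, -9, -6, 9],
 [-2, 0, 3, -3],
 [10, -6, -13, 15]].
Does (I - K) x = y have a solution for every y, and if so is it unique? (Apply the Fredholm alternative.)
(I - K) is invertible (det(I - K) = -170 ≠ 0), so for every y in C^4 the equation (I - K) x = y has a unique solution.

K has rank 2 and factors as K = U V^T = u1 v1^T + u2 v2^T with u1 = (-2, 3, 0, 2), v1 = (2, -3, -2, 3), u2 = (-3, 0, 1, -3), v2 = (-2, 0, 3, -3) (multiplying out reproduces the displayed K). The nonzero eigenvalues of U V^T coincide with those of the 2 x 2 matrix G = V^T U = [[v1·u1, v1·u2], [v2·u1, v2·u2]] = [[-7, -17], [-2, 18]], and by the Sylvester determinant identity det(I_4 - U V^T) = det(I_2 - V^T U) = det([[8, 17], [2, -17]]) = (8)(-17) - (17)(2) = -170. (Direct check: I - K =
[[-1, -6, 5, -3],
 [-6, 10, 6, -9],
 [2, 0, -2, 3],
 [-10, 6, 13, -14]]
has determinant -170.) The finite-dimensional Fredholm alternative says: either (I - K) is invertible, or ker(I - K) ≠ {0} and then range(I - K) = ker((I - K)^*)^⊥, with dim ker(I - K) = dim ker((I - K)^*). Since det(I - K) ≠ 0, 1 is not an eigenvalue of K and ker(I - K) = {0}, so we are in the first case: for every y there is a unique x = (I - K)^(-1) y. (Explicitly, by the Woodbury identity, (I - U V^T)^(-1) = I + U (I_2 - G)^(-1) V^T.)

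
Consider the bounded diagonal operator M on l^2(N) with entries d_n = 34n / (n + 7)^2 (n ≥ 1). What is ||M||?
||M|| = 17/14 (attained at n = 7)

For M diagonal, ||M|| = sup_n |d_n|. Treat f(x) = 34x / (x + 7)^2 for real x > 0. By the quotient rule, f'(x) = 34(7 - x)/(x + 7)^3, which is positive for x < 7 and negative for x > 7. So f has a unique maximum at x = 7, and since 7 is a positive integer, the supremum over n ≥ 1 is attained at n = 7: d_7 = 34·7/(7 + 7)^2 = 34·7/196 = 17/14. Hence ||M|| = 17/14.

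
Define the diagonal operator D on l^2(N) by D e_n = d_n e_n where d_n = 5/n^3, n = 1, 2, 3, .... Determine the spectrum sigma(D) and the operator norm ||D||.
sigma(D) = {5/n^3 : n ≥ 1} ∪ {0}; ||D|| = 5

A bounded diagonal operator on l^2 with diagonal entries d_n has spectrum equal to the closure of {d_n : n ≥ 1}: every d_n is an eigenvalue (with eigenvector e_n), so {d_n} ⊂ sigma(D); the spectrum is closed, so its closure is too; and for lambda not in the closure, (D - lambda I) has bounded inverse (the diagonal entries 1/(d_n - lambda) are bounded). For our sequence d_n = 5/n^3, n = 1, 2, 3, ...:
  - {d_n} = {5/n^3 : n ≥ 1}; the only limit point is 0
  - closure = {5/n^3 : n ≥ 1} ∪ {0}
For the norm: a diagonal operator has ||D|| = sup_n |d_n|. Here d_n = 5/n^3 is positive and decreasing, so sup_n |d_n| = d_1 = 5. So ||D|| = 5.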